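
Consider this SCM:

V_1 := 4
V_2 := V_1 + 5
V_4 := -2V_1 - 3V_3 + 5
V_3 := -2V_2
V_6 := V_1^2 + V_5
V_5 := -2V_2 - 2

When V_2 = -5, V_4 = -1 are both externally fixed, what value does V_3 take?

The joint intervention fixes V_2 = -5, V_4 = -1, removing each variable's own equation.
V_3 = -2V_2  [with V_2=-5]  = 10

10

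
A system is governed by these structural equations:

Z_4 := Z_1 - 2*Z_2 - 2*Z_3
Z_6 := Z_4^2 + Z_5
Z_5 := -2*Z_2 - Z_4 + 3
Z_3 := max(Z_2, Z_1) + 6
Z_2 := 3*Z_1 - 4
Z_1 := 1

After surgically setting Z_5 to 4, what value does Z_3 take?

do(Z_5=4) replaces the equation Z_5 := -2*Z_2 - Z_4 + 3 with the constant Z_5 = 4.
Z_3 is not downstream of the intervention, so its value is determined by the original equations.
Z_2 = 3*Z_1 - 4  [with Z_1=1]  = -1
Z_3 = max(Z_2, Z_1) + 6  [with Z_2=-1, Z_1=1]  = 7

7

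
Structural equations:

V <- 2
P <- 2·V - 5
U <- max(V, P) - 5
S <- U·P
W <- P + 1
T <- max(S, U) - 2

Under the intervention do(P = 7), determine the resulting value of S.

14

Under do(P=7), the mechanism P <- 2·V - 5 is discarded; P is fixed at 7.
U = max(V, P) - 5  [with V=2, P=7]  = 2
S = U·P  [with U=2, P=7]  = 14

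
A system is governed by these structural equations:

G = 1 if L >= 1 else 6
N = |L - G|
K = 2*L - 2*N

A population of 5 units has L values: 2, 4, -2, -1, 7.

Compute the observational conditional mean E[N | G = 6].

Observing G=6 restricts to units where G's equation naturally yields 6: L ∈ {-2, -1}. In that subpopulation N = 8, 7, mean 7.5.

7.5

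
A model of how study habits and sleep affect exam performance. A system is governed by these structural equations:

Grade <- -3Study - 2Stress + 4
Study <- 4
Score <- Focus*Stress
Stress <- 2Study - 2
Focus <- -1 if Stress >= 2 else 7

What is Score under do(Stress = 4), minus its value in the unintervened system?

2

Under do(Stress=4), the mechanism Stress <- 2Study - 2 is discarded; Stress is fixed at 4.
Focus = -1 if Stress >= 2 else 7  [with Stress=4]  = -1
Score = Focus*Stress  [with Focus=-1, Stress=4]  = -4
Without intervention: Stress = 2Study - 2  [with Study=4]  = 6; Focus = -1 if Stress >= 2 else 7  [with Stress=6]  = -1; Score = Focus*Stress  [with Focus=-1, Stress=6]  = -6.
Change = -4 − (-6) = 2.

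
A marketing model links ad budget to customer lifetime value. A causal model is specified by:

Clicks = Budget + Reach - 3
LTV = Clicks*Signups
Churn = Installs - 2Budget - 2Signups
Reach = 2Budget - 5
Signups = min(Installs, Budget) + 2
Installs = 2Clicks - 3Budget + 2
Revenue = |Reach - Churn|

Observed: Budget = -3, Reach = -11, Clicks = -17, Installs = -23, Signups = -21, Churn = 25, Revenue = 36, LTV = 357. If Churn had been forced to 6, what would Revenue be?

Intervening sets Churn = 6 and removes its equation (Churn = Installs - 2Budget - 2Signups).
Reach = 2Budget - 5  [with Budget=-3]  = -11
Revenue = |Reach - Churn|  [with Reach=-11, Churn=6]  = 17

17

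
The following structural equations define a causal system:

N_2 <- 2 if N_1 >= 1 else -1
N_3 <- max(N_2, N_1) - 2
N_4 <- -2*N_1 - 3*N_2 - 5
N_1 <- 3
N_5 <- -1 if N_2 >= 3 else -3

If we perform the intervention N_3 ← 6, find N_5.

do(N_3=6) replaces the equation N_3 <- max(N_2, N_1) - 2 with the constant N_3 = 6.
N_5 is not downstream of the intervention, so its value is determined by the original equations.
N_2 = 2 if N_1 >= 1 else -1  [with N_1=3]  = 2
N_5 = -1 if N_2 >= 3 else -3  [with N_2=2]  = -3

-3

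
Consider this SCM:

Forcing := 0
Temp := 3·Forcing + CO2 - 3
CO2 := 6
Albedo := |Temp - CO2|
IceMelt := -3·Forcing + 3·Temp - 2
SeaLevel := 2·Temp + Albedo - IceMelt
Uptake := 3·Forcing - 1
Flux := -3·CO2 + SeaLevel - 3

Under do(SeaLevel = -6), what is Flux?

Intervening sets SeaLevel = -6 and removes its equation (SeaLevel := 2·Temp + Albedo - IceMelt).
Flux = -3·CO2 + SeaLevel - 3  [with CO2=6, SeaLevel=-6]  = -27

-27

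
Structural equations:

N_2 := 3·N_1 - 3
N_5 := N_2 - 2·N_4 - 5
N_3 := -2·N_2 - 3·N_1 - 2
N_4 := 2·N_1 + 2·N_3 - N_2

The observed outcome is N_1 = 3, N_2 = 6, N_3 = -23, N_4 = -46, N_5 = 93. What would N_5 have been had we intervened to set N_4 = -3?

Intervening sets N_4 = -3 and removes its equation (N_4 := 2·N_1 + 2·N_3 - N_2).
N_2 = 3·N_1 - 3  [with N_1=3]  = 6
N_5 = N_2 - 2·N_4 - 5  [with N_2=6, N_4=-3]  = 7

7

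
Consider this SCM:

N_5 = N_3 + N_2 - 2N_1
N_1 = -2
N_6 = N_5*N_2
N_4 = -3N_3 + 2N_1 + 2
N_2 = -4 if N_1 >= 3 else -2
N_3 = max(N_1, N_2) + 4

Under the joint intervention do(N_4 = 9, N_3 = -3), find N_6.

2

The joint intervention fixes N_4 = 9, N_3 = -3, removing each variable's own equation.
N_2 = -4 if N_1 >= 3 else -2  [with N_1=-2]  = -2
N_5 = N_3 + N_2 - 2N_1  [with N_3=-3, N_2=-2, N_1=-2]  = -1
N_6 = N_5*N_2  [with N_5=-1, N_2=-2]  = 2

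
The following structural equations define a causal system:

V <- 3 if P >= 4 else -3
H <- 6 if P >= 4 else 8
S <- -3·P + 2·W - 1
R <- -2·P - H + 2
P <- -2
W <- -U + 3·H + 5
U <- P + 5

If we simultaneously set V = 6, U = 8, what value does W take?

Under do(V = 6, U = 8), each intervened variable's structural equation is replaced by its fixed value.
H = 6 if P >= 4 else 8  [with P=-2]  = 8
W = -U + 3·H + 5  [with U=8, H=8]  = 21

21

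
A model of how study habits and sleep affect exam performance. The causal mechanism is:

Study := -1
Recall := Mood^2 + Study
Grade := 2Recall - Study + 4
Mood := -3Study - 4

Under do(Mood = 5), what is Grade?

Under do(Mood=5), the mechanism Mood := -3Study - 4 is discarded; Mood is fixed at 5.
Recall = Mood^2 + Study  [with Mood=5, Study=-1]  = 24
Grade = 2Recall - Study + 4  [with Recall=24, Study=-1]  = 53

53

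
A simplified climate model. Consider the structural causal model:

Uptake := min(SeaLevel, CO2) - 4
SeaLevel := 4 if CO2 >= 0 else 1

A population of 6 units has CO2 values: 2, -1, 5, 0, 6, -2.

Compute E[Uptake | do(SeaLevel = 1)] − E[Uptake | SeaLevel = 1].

do(SeaLevel=1) breaks SeaLevel's dependence on CO2. With SeaLevel=1 fixed, Uptake across the units is -3, -5, -3, -4, -3, -6, mean -4.
Observing SeaLevel=1 restricts to units where SeaLevel's equation naturally yields 1: CO2 ∈ {-1, -2}. In that subpopulation Uptake = -5, -6, mean -5.5.
Difference = -4 − (-5.5) = 1.5.

1.5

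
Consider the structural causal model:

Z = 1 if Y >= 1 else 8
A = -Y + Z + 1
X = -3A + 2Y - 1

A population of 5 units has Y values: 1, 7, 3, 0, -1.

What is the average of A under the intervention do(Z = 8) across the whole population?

7

Every unit gets Z=8 under the intervention. A values become 8, 2, 6, 9, 10; E[A|do(Z=8)] = 7.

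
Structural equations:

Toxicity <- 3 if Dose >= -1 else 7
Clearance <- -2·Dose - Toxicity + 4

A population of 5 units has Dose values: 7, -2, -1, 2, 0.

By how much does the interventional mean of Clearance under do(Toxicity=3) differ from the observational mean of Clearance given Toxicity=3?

1.6

do(Toxicity=3) breaks Toxicity's dependence on Dose. With Toxicity=3 fixed, Clearance across the units is -13, 5, 3, -3, 1, mean -1.4.
Conditioning on Toxicity=3 selects the 4 unit(s) with Dose ∈ {7, -1, 2, 0}. Their Clearance values: -13, 3, -3, 1. Mean = -3.
Difference = -1.4 − (-3) = 1.6.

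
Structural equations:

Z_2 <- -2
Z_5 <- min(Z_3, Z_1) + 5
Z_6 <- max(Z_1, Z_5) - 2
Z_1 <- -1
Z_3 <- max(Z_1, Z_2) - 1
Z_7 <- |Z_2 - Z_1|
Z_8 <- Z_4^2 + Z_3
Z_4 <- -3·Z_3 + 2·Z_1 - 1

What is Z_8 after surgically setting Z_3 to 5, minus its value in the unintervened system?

322

The intervention breaks the incoming arrows to Z_3: Z_3 <- max(Z_1, Z_2) - 1 no longer applies, and Z_3 = 5.
Z_4 = -3·Z_3 + 2·Z_1 - 1  [with Z_3=5, Z_1=-1]  = -18
Z_8 = Z_4^2 + Z_3  [with Z_4=-18, Z_3=5]  = 329
Without intervention: Z_3 = max(Z_1, Z_2) - 1  [with Z_1=-1, Z_2=-2]  = -2; Z_4 = -3·Z_3 + 2·Z_1 - 1  [with Z_3=-2, Z_1=-1]  = 3; Z_8 = Z_4^2 + Z_3  [with Z_4=3, Z_3=-2]  = 7.
Change = 329 − 7 = 322.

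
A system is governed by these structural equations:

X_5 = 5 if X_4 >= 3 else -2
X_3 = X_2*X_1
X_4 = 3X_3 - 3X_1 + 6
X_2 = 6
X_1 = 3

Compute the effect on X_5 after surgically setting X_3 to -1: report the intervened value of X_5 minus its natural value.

do(X_3=-1) replaces the equation X_3 = X_2*X_1 with the constant X_3 = -1.
X_4 = 3X_3 - 3X_1 + 6  [with X_3=-1, X_1=3]  = -6
X_5 = 5 if X_4 >= 3 else -2  [with X_4=-6]  = -2
Without intervention: X_3 = X_2*X_1  [with X_2=6, X_1=3]  = 18; X_4 = 3X_3 - 3X_1 + 6  [with X_3=18, X_1=3]  = 51; X_5 = 5 if X_4 >= 3 else -2  [with X_4=51]  = 5.
Change = -2 − 5 = -7.

-7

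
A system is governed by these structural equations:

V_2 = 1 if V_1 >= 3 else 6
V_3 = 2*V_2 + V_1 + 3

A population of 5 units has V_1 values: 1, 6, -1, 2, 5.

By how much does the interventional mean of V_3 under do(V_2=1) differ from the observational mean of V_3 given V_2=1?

-2.9

Every unit gets V_2=1 under the intervention. V_3 values become 6, 11, 4, 7, 10; E[V_3|do(V_2=1)] = 7.6.
Conditioning on V_2=1 selects the 2 unit(s) with V_1 ∈ {6, 5}. Their V_3 values: 11, 10. Mean = 10.5.
Difference = 7.6 − 10.5 = -2.9.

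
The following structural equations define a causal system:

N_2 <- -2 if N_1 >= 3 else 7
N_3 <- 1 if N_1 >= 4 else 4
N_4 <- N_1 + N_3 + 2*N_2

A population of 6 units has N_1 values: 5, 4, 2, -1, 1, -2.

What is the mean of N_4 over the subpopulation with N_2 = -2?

1.5

Conditioning on N_2=-2 selects the 2 unit(s) with N_1 ∈ {5, 4}. Their N_4 values: 2, 1. Mean = 1.5.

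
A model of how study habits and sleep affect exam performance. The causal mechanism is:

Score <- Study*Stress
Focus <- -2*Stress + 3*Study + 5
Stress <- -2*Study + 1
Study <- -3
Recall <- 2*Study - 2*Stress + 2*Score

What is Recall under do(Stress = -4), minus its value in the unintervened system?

do(Stress=-4) replaces the equation Stress <- -2*Study + 1 with the constant Stress = -4.
Score = Study*Stress  [with Study=-3, Stress=-4]  = 12
Recall = 2*Study - 2*Stress + 2*Score  [with Study=-3, Stress=-4, Score=12]  = 26
Without intervention: Stress = -2*Study + 1  [with Study=-3]  = 7; Score = Study*Stress  [with Study=-3, Stress=7]  = -21; Recall = 2*Study - 2*Stress + 2*Score  [with Study=-3, Stress=7, Score=-21]  = -62.
Change = 26 − (-62) = 88.

88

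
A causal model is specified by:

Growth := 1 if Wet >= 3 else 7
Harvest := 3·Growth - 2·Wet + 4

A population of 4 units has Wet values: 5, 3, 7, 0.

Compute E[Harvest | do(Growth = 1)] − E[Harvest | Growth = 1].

The intervention sets Growth=1 in all 4 units regardless of Wet. Recomputing Harvest per unit gives -3, 1, -7, 7; average -0.5.
E[Harvest|Growth=1] averages over only the 3 units with Growth=1 (Wet = 5, 3, 7): Harvest = -3, 1, -7, mean -3.
Difference = -0.5 − (-3) = 2.5.

2.5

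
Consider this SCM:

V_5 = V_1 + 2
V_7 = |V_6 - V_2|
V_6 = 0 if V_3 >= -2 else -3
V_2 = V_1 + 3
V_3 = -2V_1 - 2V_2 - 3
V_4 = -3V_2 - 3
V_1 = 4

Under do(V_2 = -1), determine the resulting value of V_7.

Under do(V_2=-1), the mechanism V_2 = V_1 + 3 is discarded; V_2 is fixed at -1.
V_3 = -2V_1 - 2V_2 - 3  [with V_1=4, V_2=-1]  = -9
V_6 = 0 if V_3 >= -2 else -3  [with V_3=-9]  = -3
V_7 = |V_6 - V_2|  [with V_6=-3, V_2=-1]  = 2

2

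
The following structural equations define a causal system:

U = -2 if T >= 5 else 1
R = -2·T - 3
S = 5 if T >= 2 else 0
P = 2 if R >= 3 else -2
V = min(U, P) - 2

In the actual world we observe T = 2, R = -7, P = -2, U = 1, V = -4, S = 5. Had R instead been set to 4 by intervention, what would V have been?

do(R=4) replaces the equation R = -2·T - 3 with the constant R = 4.
P = 2 if R >= 3 else -2  [with R=4]  = 2
U = -2 if T >= 5 else 1  [with T=2]  = 1
V = min(U, P) - 2  [with U=1, P=2]  = -1

-1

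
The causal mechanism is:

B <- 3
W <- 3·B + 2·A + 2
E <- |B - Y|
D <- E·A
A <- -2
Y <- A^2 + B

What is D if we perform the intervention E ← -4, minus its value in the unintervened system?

16

The intervention breaks the incoming arrows to E: E <- |B - Y| no longer applies, and E = -4.
D = E·A  [with E=-4, A=-2]  = 8
Without intervention: Y = A^2 + B  [with A=-2, B=3]  = 7; E = |B - Y|  [with B=3, Y=7]  = 4; D = E·A  [with E=4, A=-2]  = -8.
Change = 8 − (-8) = 16.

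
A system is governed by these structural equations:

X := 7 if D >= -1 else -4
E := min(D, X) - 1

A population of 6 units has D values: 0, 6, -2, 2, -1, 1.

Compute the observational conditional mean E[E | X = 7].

Observing X=7 restricts to units where X's equation naturally yields 7: D ∈ {0, 6, 2, -1, 1}. In that subpopulation E = -1, 5, 1, -2, 0, mean 0.6.

0.6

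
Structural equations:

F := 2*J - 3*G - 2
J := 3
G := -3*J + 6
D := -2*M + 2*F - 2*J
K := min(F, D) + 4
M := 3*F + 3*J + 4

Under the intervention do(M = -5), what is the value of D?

30

Intervening sets M = -5 and removes its equation (M := 3*F + 3*J + 4).
G = -3*J + 6  [with J=3]  = -3
F = 2*J - 3*G - 2  [with J=3, G=-3]  = 13
D = -2*M + 2*F - 2*J  [with M=-5, F=13, J=3]  = 30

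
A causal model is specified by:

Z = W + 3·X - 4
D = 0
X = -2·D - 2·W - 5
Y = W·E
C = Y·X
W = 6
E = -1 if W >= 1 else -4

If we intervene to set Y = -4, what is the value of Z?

The intervention breaks the incoming arrows to Y: Y = W·E no longer applies, and Y = -4.
Since Z is not a descendant of the intervened variable, it is unaffected.
X = -2·D - 2·W - 5  [with D=0, W=6]  = -17
Z = W + 3·X - 4  [with W=6, X=-17]  = -49

-49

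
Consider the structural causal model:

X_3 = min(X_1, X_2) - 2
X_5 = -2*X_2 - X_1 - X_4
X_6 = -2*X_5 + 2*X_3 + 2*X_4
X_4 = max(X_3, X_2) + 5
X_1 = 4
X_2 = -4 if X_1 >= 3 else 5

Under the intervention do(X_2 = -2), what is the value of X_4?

3

Under do(X_2=-2), the mechanism X_2 = -4 if X_1 >= 3 else 5 is discarded; X_2 is fixed at -2.
X_3 = min(X_1, X_2) - 2  [with X_1=4, X_2=-2]  = -4
X_4 = max(X_3, X_2) + 5  [with X_3=-4, X_2=-2]  = 3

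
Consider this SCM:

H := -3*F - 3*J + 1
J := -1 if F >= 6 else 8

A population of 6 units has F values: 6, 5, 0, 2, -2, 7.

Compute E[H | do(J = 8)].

Every unit gets J=8 under the intervention. H values become -41, -38, -23, -29, -17, -44; E[H|do(J=8)] = -32.

-32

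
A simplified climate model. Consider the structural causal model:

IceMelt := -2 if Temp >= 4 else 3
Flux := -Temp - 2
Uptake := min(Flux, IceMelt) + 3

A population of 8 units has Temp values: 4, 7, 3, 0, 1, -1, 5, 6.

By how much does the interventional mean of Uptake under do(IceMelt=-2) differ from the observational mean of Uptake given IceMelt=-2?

2.25

Under do(IceMelt=-2), IceMelt's equation is replaced by IceMelt=-2 for every unit. Per-unit Uptake: -3, -6, -2, 1, 0, 1, -4, -5. Mean = -2.25.
Conditioning on IceMelt=-2 selects the 4 unit(s) with Temp ∈ {4, 7, 5, 6}. Their Uptake values: -3, -6, -4, -5. Mean = -4.5.
Difference = -2.25 − (-4.5) = 2.25.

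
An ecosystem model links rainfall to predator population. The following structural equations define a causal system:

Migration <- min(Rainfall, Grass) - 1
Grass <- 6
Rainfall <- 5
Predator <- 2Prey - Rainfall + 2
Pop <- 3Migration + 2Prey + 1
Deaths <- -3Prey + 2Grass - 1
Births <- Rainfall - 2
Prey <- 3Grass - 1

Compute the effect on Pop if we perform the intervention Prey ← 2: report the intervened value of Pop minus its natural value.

The intervention breaks the incoming arrows to Prey: Prey <- 3Grass - 1 no longer applies, and Prey = 2.
Migration = min(Rainfall, Grass) - 1  [with Rainfall=5, Grass=6]  = 4
Pop = 3Migration + 2Prey + 1  [with Migration=4, Prey=2]  = 17
Without intervention: Prey = 3Grass - 1  [with Grass=6]  = 17; Migration = min(Rainfall, Grass) - 1  [with Rainfall=5, Grass=6]  = 4; Pop = 3Migration + 2Prey + 1  [with Migration=4, Prey=17]  = 47.
Change = 17 − 47 = -30.

-30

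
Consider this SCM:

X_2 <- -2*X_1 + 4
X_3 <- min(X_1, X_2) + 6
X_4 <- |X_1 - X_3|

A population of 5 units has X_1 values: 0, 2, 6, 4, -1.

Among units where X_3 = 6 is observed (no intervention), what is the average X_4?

Observing X_3=6 restricts to units where X_3's equation naturally yields 6: X_1 ∈ {0, 2}. In that subpopulation X_4 = 6, 4, mean 5.

5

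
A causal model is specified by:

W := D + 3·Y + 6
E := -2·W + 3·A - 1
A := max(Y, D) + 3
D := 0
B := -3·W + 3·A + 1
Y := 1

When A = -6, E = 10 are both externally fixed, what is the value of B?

-44

The joint intervention fixes A = -6, E = 10, removing each variable's own equation.
W = D + 3·Y + 6  [with D=0, Y=1]  = 9
B = -3·W + 3·A + 1  [with W=9, A=-6]  = -44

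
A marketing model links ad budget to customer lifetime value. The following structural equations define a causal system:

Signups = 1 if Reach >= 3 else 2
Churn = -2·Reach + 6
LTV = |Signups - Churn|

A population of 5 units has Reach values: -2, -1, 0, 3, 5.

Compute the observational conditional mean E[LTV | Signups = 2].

E[LTV|Signups=2] averages over only the 3 units with Signups=2 (Reach = -2, -1, 0): LTV = 8, 6, 4, mean 6.

6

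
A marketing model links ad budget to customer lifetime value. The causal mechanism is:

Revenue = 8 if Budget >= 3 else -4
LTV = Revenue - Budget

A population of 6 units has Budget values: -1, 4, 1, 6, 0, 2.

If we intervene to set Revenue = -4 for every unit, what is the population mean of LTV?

-6

Every unit gets Revenue=-4 under the intervention. LTV values become -3, -8, -5, -10, -4, -6; E[LTV|do(Revenue=-4)] = -6.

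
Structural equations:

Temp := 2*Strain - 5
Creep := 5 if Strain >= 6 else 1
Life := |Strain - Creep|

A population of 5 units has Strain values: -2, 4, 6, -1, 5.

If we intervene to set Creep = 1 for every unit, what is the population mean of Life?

Under do(Creep=1), Creep's equation is replaced by Creep=1 for every unit. Per-unit Life: 3, 3, 5, 2, 4. Mean = 3.4.

3.4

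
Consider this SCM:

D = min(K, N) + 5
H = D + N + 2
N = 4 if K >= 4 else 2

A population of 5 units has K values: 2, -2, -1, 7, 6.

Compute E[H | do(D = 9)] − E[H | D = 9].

do(D=9) breaks D's dependence on K. With D=9 fixed, H across the units is 13, 13, 13, 15, 15, mean 13.8.
Conditioning on D=9 selects the 2 unit(s) with K ∈ {7, 6}. Their H values: 15, 15. Mean = 15.
Difference = 13.8 − 15 = -1.2.

-1.2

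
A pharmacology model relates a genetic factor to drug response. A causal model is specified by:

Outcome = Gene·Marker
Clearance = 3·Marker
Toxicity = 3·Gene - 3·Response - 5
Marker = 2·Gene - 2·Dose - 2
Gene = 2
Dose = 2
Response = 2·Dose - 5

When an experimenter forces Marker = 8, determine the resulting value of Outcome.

16

The intervention breaks the incoming arrows to Marker: Marker = 2·Gene - 2·Dose - 2 no longer applies, and Marker = 8.
Outcome = Gene·Marker  [with Gene=2, Marker=8]  = 16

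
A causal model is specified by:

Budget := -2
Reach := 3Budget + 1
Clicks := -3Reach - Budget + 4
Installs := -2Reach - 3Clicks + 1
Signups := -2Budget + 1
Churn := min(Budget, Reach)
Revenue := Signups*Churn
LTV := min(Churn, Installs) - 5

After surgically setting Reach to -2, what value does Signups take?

do(Reach=-2) replaces the equation Reach := 3Budget + 1 with the constant Reach = -2.
Since Signups is not a descendant of the intervened variable, it is unaffected.
Signups = -2Budget + 1  [with Budget=-2]  = 5

5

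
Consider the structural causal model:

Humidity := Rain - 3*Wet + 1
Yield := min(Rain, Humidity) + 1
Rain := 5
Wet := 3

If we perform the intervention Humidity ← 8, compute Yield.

The intervention breaks the incoming arrows to Humidity: Humidity := Rain - 3*Wet + 1 no longer applies, and Humidity = 8.
Yield = min(Rain, Humidity) + 1  [with Rain=5, Humidity=8]  = 6

6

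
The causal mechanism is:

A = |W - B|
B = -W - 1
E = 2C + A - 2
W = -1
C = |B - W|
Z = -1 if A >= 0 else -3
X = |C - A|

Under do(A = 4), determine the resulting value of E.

4

Intervening sets A = 4 and removes its equation (A = |W - B|).
B = -W - 1  [with W=-1]  = 0
C = |B - W|  [with B=0, W=-1]  = 1
E = 2C + A - 2  [with C=1, A=4]  = 4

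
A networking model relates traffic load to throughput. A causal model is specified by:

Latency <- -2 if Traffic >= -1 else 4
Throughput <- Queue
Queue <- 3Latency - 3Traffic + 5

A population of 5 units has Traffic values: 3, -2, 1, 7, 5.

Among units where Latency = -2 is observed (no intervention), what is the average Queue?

-13

Observing Latency=-2 restricts to units where Latency's equation naturally yields -2: Traffic ∈ {3, 1, 7, 5}. In that subpopulation Queue = -10, -4, -22, -16, mean -13.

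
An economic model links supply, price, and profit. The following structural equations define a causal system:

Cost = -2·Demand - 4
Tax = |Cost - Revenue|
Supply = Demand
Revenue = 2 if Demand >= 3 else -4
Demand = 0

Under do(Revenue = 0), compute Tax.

4

Intervening sets Revenue = 0 and removes its equation (Revenue = 2 if Demand >= 3 else -4).
Cost = -2·Demand - 4  [with Demand=0]  = -4
Tax = |Cost - Revenue|  [with Cost=-4, Revenue=0]  = 4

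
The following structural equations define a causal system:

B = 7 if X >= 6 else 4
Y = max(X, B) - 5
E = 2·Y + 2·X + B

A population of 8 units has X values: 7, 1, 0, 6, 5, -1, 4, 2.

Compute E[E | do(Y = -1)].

8.75

do(Y=-1) breaks Y's dependence on X. With Y=-1 fixed, E across the units is 19, 4, 2, 17, 12, 0, 10, 6, mean 8.75.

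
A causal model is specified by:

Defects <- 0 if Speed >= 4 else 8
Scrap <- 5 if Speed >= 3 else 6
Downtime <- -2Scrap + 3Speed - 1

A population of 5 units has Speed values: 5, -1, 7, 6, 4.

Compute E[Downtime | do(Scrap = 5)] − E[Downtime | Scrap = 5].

-3.9

Under do(Scrap=5), Scrap's equation is replaced by Scrap=5 for every unit. Per-unit Downtime: 4, -14, 10, 7, 1. Mean = 1.6.
Conditioning on Scrap=5 selects the 4 unit(s) with Speed ∈ {5, 7, 6, 4}. Their Downtime values: 4, 10, 7, 1. Mean = 5.5.
Difference = 1.6 − 5.5 = -3.9.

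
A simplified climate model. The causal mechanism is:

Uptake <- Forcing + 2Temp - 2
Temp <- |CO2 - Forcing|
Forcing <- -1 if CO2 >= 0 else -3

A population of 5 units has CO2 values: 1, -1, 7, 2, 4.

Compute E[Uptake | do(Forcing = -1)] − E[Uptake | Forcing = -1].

-1.8

do(Forcing=-1) breaks Forcing's dependence on CO2. With Forcing=-1 fixed, Uptake across the units is 1, -3, 13, 3, 7, mean 4.2.
Conditioning on Forcing=-1 selects the 4 unit(s) with CO2 ∈ {1, 7, 2, 4}. Their Uptake values: 1, 13, 3, 7. Mean = 6.
Difference = 4.2 − 6 = -1.8.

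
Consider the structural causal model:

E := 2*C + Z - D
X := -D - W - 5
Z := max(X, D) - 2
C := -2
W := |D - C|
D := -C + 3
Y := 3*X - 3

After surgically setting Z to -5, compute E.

The intervention breaks the incoming arrows to Z: Z := max(X, D) - 2 no longer applies, and Z = -5.
D = -C + 3  [with C=-2]  = 5
E = 2*C + Z - D  [with C=-2, Z=-5, D=5]  = -14

-14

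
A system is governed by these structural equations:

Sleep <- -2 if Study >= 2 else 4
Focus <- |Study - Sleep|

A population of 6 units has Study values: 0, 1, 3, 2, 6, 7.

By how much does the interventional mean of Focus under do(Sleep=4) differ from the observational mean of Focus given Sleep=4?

The intervention sets Sleep=4 in all 6 units regardless of Study. Recomputing Focus per unit gives 4, 3, 1, 2, 2, 3; average 2.5.
E[Focus|Sleep=4] averages over only the 2 units with Sleep=4 (Study = 0, 1): Focus = 4, 3, mean 3.5.
Difference = 2.5 − 3.5 = -1.

-1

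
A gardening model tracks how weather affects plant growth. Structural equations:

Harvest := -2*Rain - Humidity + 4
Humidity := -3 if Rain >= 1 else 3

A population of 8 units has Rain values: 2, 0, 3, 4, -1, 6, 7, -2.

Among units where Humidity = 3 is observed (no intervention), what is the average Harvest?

3

Observing Humidity=3 restricts to units where Humidity's equation naturally yields 3: Rain ∈ {0, -1, -2}. In that subpopulation Harvest = 1, 3, 5, mean 3.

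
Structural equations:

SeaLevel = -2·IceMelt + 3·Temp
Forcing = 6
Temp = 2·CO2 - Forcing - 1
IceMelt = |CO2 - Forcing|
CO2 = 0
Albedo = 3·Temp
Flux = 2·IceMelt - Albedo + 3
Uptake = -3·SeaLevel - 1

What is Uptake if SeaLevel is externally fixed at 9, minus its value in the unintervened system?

-126

Intervening sets SeaLevel = 9 and removes its equation (SeaLevel = -2·IceMelt + 3·Temp).
Uptake = -3·SeaLevel - 1  [with SeaLevel=9]  = -28
Without intervention: Temp = 2·CO2 - Forcing - 1  [with CO2=0, Forcing=6]  = -7; IceMelt = |CO2 - Forcing|  [with CO2=0, Forcing=6]  = 6; SeaLevel = -2·IceMelt + 3·Temp  [with IceMelt=6, Temp=-7]  = -33; Uptake = -3·SeaLevel - 1  [with SeaLevel=-33]  = 98.
Change = -28 − 98 = -126.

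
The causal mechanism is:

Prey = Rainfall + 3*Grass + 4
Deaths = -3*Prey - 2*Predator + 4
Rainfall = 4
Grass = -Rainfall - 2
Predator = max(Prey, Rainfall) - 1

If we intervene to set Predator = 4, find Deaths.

26

Intervening sets Predator = 4 and removes its equation (Predator = max(Prey, Rainfall) - 1).
Grass = -Rainfall - 2  [with Rainfall=4]  = -6
Prey = Rainfall + 3*Grass + 4  [with Rainfall=4, Grass=-6]  = -10
Deaths = -3*Prey - 2*Predator + 4  [with Prey=-10, Predator=4]  = 26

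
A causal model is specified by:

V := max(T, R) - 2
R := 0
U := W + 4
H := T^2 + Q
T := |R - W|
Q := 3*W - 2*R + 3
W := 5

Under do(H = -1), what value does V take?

Under do(H=-1), the mechanism H := T^2 + Q is discarded; H is fixed at -1.
Since V is not a descendant of the intervened variable, it is unaffected.
T = |R - W|  [with R=0, W=5]  = 5
V = max(T, R) - 2  [with T=5, R=0]  = 3

3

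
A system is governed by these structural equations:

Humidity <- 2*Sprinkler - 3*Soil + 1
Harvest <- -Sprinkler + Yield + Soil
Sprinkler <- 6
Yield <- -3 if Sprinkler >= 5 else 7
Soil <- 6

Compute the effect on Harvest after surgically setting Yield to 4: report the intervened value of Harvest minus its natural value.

Intervening sets Yield = 4 and removes its equation (Yield <- -3 if Sprinkler >= 5 else 7).
Harvest = -Sprinkler + Yield + Soil  [with Sprinkler=6, Yield=4, Soil=6]  = 4
Without intervention: Yield = -3 if Sprinkler >= 5 else 7  [with Sprinkler=6]  = -3; Harvest = -Sprinkler + Yield + Soil  [with Sprinkler=6, Yield=-3, Soil=6]  = -3.
Change = 4 − (-3) = 7.

7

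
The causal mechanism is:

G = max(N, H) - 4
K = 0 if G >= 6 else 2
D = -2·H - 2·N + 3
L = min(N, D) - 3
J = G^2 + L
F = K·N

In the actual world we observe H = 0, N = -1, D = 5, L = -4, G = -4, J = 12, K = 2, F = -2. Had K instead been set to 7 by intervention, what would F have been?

-7

do(K=7) replaces the equation K = 0 if G >= 6 else 2 with the constant K = 7.
F = K·N  [with K=7, N=-1]  = -7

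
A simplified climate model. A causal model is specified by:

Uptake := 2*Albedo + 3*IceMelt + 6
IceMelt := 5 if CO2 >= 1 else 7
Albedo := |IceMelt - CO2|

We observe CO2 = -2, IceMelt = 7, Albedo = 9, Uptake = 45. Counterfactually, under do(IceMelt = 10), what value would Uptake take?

60

Under do(IceMelt=10), the mechanism IceMelt := 5 if CO2 >= 1 else 7 is discarded; IceMelt is fixed at 10.
Albedo = |IceMelt - CO2|  [with IceMelt=10, CO2=-2]  = 12
Uptake = 2*Albedo + 3*IceMelt + 6  [with Albedo=12, IceMelt=10]  = 60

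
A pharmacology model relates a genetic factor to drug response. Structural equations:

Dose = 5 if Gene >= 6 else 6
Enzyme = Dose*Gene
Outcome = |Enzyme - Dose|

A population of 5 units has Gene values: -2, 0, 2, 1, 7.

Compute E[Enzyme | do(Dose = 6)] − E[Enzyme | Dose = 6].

8.1

Under do(Dose=6), Dose's equation is replaced by Dose=6 for every unit. Per-unit Enzyme: -12, 0, 12, 6, 42. Mean = 9.6.
Conditioning on Dose=6 selects the 4 unit(s) with Gene ∈ {-2, 0, 2, 1}. Their Enzyme values: -12, 0, 12, 6. Mean = 1.5.
Difference = 9.6 − 1.5 = 8.1.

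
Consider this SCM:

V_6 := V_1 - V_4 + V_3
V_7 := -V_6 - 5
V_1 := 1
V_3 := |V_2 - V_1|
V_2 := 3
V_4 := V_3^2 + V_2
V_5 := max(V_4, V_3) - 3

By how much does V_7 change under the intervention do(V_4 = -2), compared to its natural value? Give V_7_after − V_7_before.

The intervention breaks the incoming arrows to V_4: V_4 := V_3^2 + V_2 no longer applies, and V_4 = -2.
V_3 = |V_2 - V_1|  [with V_2=3, V_1=1]  = 2
V_6 = V_1 - V_4 + V_3  [with V_1=1, V_4=-2, V_3=2]  = 5
V_7 = -V_6 - 5  [with V_6=5]  = -10
Without intervention: V_3 = |V_2 - V_1|  [with V_2=3, V_1=1]  = 2; V_4 = V_3^2 + V_2  [with V_3=2, V_2=3]  = 7; V_6 = V_1 - V_4 + V_3  [with V_1=1, V_4=7, V_3=2]  = -4; V_7 = -V_6 - 5  [with V_6=-4]  = -1.
Change = -10 − (-1) = -9.

-9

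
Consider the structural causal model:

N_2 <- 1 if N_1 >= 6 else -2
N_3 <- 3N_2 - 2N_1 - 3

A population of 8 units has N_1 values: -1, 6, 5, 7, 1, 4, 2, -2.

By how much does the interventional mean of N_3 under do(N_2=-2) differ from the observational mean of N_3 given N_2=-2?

do(N_2=-2) breaks N_2's dependence on N_1. With N_2=-2 fixed, N_3 across the units is -7, -21, -19, -23, -11, -17, -13, -5, mean -14.5.
E[N_3|N_2=-2] averages over only the 6 units with N_2=-2 (N_1 = -1, 5, 1, 4, 2, -2): N_3 = -7, -19, -11, -17, -13, -5, mean -12.
Difference = -14.5 − (-12) = -2.5.

-2.5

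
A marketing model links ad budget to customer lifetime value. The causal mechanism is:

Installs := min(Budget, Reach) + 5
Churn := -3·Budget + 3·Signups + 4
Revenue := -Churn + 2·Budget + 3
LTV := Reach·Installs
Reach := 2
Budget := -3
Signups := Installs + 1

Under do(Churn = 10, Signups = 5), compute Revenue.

-13

Setting Churn = 10, Signups = 5 by intervention discards those variables' equations.
Revenue = -Churn + 2·Budget + 3  [with Churn=10, Budget=-3]  = -13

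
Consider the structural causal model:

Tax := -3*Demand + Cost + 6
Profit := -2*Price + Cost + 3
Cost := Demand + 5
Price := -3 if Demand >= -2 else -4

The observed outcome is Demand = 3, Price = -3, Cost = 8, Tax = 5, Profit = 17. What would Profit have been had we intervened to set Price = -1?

13

do(Price=-1) replaces the equation Price := -3 if Demand >= -2 else -4 with the constant Price = -1.
Cost = Demand + 5  [with Demand=3]  = 8
Profit = -2*Price + Cost + 3  [with Price=-1, Cost=8]  = 13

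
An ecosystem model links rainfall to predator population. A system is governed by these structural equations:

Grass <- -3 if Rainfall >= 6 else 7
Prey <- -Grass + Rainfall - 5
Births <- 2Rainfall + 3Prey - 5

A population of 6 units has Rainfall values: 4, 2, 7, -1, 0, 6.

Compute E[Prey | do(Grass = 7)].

-9

Under do(Grass=7), Grass's equation is replaced by Grass=7 for every unit. Per-unit Prey: -8, -10, -5, -13, -12, -6. Mean = -9.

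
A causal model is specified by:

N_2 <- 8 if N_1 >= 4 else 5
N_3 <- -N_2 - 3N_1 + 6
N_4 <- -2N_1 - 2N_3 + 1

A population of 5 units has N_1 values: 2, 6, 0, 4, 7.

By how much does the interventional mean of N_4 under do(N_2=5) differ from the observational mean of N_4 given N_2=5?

Every unit gets N_2=5 under the intervention. N_4 values become 7, 23, -1, 15, 27; E[N_4|do(N_2=5)] = 14.2.
E[N_4|N_2=5] averages over only the 2 units with N_2=5 (N_1 = 2, 0): N_4 = 7, -1, mean 3.
Difference = 14.2 − 3 = 11.2.

11.2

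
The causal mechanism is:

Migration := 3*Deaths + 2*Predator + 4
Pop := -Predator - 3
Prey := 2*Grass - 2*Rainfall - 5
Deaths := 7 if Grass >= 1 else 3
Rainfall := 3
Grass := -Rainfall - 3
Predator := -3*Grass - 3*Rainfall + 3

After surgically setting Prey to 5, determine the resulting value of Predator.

12

The intervention breaks the incoming arrows to Prey: Prey := 2*Grass - 2*Rainfall - 5 no longer applies, and Prey = 5.
Predator is not downstream of the intervention, so its value is determined by the original equations.
Grass = -Rainfall - 3  [with Rainfall=3]  = -6
Predator = -3*Grass - 3*Rainfall + 3  [with Grass=-6, Rainfall=3]  = 12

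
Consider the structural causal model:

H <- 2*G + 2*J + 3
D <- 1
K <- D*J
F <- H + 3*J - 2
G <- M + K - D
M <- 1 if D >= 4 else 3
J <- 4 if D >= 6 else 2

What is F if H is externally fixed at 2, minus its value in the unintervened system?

Intervening sets H = 2 and removes its equation (H <- 2*G + 2*J + 3).
J = 4 if D >= 6 else 2  [with D=1]  = 2
F = H + 3*J - 2  [with H=2, J=2]  = 6
Without intervention: J = 4 if D >= 6 else 2  [with D=1]  = 2; K = D*J  [with D=1, J=2]  = 2; M = 1 if D >= 4 else 3  [with D=1]  = 3; G = M + K - D  [with M=3, K=2, D=1]  = 4; H = 2*G + 2*J + 3  [with G=4, J=2]  = 15; F = H + 3*J - 2  [with H=15, J=2]  = 19.
Change = 6 − 19 = -13.

-13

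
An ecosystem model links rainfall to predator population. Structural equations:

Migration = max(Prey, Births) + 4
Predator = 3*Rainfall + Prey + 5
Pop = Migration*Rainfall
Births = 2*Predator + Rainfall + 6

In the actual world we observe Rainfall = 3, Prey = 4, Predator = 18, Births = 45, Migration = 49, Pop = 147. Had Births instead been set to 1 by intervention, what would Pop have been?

24

Under do(Births=1), the mechanism Births = 2*Predator + Rainfall + 6 is discarded; Births is fixed at 1.
Migration = max(Prey, Births) + 4  [with Prey=4, Births=1]  = 8
Pop = Migration*Rainfall  [with Migration=8, Rainfall=3]  = 24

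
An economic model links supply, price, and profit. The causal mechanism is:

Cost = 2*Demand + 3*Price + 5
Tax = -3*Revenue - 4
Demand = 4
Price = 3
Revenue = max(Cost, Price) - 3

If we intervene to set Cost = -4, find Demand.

4

Under do(Cost=-4), the mechanism Cost = 2*Demand + 3*Price + 5 is discarded; Cost is fixed at -4.
Demand is not downstream of the intervention, so its value is determined by the original equations.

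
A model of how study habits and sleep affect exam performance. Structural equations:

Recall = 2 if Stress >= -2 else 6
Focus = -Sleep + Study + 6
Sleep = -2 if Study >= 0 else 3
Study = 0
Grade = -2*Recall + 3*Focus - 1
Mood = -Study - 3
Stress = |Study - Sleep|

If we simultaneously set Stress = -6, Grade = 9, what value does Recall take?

Under do(Stress = -6, Grade = 9), each intervened variable's structural equation is replaced by its fixed value.
Recall = 2 if Stress >= -2 else 6  [with Stress=-6]  = 6

6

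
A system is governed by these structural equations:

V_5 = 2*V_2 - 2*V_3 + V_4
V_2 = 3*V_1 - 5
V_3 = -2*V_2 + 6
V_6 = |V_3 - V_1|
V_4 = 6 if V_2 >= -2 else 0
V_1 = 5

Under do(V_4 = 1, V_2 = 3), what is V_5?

The joint intervention fixes V_4 = 1, V_2 = 3, removing each variable's own equation.
V_3 = -2*V_2 + 6  [with V_2=3]  = 0
V_5 = 2*V_2 - 2*V_3 + V_4  [with V_2=3, V_3=0, V_4=1]  = 7

7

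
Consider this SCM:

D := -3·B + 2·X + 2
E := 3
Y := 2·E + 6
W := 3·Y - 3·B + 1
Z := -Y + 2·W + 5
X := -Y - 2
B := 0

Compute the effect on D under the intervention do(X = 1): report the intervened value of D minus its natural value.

Under do(X=1), the mechanism X := -Y - 2 is discarded; X is fixed at 1.
D = -3·B + 2·X + 2  [with B=0, X=1]  = 4
Without intervention: Y = 2·E + 6  [with E=3]  = 12; X = -Y - 2  [with Y=12]  = -14; D = -3·B + 2·X + 2  [with B=0, X=-14]  = -26.
Change = 4 − (-26) = 30.

30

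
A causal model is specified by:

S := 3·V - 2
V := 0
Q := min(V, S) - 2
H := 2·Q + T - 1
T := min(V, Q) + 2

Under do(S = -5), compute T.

Under do(S=-5), the mechanism S := 3·V - 2 is discarded; S is fixed at -5.
Q = min(V, S) - 2  [with V=0, S=-5]  = -7
T = min(V, Q) + 2  [with V=0, Q=-7]  = -5

-5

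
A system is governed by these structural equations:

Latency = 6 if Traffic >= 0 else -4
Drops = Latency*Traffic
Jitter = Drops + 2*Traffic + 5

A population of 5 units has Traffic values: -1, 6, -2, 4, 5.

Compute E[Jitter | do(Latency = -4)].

Every unit gets Latency=-4 under the intervention. Jitter values become 7, -7, 9, -3, -5; E[Jitter|do(Latency=-4)] = 0.2.

0.2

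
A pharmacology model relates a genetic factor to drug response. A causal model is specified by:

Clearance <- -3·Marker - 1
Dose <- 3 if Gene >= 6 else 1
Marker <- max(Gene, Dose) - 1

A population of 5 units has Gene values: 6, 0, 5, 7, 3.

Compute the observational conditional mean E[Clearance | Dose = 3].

Observing Dose=3 restricts to units where Dose's equation naturally yields 3: Gene ∈ {6, 7}. In that subpopulation Clearance = -16, -19, mean -17.5.

-17.5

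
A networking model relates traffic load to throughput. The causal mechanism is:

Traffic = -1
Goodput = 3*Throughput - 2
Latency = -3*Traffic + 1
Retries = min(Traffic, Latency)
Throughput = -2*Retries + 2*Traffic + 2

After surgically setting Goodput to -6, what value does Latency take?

4

Under do(Goodput=-6), the mechanism Goodput = 3*Throughput - 2 is discarded; Goodput is fixed at -6.
No directed path runs from Goodput to Latency, so Latency keeps its natural value.
Latency = -3*Traffic + 1  [with Traffic=-1]  = 4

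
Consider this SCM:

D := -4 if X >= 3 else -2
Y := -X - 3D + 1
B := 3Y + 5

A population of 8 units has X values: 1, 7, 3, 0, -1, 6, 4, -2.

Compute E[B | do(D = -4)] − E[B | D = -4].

The intervention sets D=-4 in all 8 units regardless of X. Recomputing B per unit gives 41, 23, 35, 44, 47, 26, 32, 50; average 37.25.
E[B|D=-4] averages over only the 4 units with D=-4 (X = 7, 3, 6, 4): B = 23, 35, 26, 32, mean 29.
Difference = 37.25 − 29 = 8.25.

8.25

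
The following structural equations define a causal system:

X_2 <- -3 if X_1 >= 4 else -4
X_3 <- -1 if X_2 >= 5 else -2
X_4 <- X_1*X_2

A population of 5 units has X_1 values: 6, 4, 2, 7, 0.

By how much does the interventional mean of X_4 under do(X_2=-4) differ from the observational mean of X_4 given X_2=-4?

-11.2

Under do(X_2=-4), X_2's equation is replaced by X_2=-4 for every unit. Per-unit X_4: -24, -16, -8, -28, 0. Mean = -15.2.
Observing X_2=-4 restricts to units where X_2's equation naturally yields -4: X_1 ∈ {2, 0}. In that subpopulation X_4 = -8, 0, mean -4.
Difference = -15.2 − (-4) = -11.2.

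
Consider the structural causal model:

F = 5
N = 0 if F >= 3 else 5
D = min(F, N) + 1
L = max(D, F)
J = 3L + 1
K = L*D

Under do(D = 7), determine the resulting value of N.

0

Under do(D=7), the mechanism D = min(F, N) + 1 is discarded; D is fixed at 7.
Since N is not a descendant of the intervened variable, it is unaffected.
N = 0 if F >= 3 else 5  [with F=5]  = 0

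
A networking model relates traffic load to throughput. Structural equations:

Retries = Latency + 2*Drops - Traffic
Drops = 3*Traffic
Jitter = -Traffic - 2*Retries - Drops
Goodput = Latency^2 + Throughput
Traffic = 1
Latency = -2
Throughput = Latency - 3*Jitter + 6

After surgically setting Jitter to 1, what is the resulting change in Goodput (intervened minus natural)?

Under do(Jitter=1), the mechanism Jitter = -Traffic - 2*Retries - Drops is discarded; Jitter is fixed at 1.
Throughput = Latency - 3*Jitter + 6  [with Latency=-2, Jitter=1]  = 1
Goodput = Latency^2 + Throughput  [with Latency=-2, Throughput=1]  = 5
Without intervention: Drops = 3*Traffic  [with Traffic=1]  = 3; Retries = Latency + 2*Drops - Traffic  [with Latency=-2, Drops=3, Traffic=1]  = 3; Jitter = -Traffic - 2*Retries - Drops  [with Traffic=1, Retries=3, Drops=3]  = -10; Throughput = Latency - 3*Jitter + 6  [with Latency=-2, Jitter=-10]  = 34; Goodput = Latency^2 + Throughput  [with Latency=-2, Throughput=34]  = 38.
Change = 5 − 38 = -33.

-33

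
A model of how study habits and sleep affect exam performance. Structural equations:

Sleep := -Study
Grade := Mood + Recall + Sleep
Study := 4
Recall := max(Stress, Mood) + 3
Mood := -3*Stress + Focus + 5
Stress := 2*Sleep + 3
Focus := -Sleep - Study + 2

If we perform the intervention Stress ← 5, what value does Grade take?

The intervention breaks the incoming arrows to Stress: Stress := 2*Sleep + 3 no longer applies, and Stress = 5.
Sleep = -Study  [with Study=4]  = -4
Focus = -Sleep - Study + 2  [with Sleep=-4, Study=4]  = 2
Mood = -3*Stress + Focus + 5  [with Stress=5, Focus=2]  = -8
Recall = max(Stress, Mood) + 3  [with Stress=5, Mood=-8]  = 8
Grade = Mood + Recall + Sleep  [with Mood=-8, Recall=8, Sleep=-4]  = -4

-4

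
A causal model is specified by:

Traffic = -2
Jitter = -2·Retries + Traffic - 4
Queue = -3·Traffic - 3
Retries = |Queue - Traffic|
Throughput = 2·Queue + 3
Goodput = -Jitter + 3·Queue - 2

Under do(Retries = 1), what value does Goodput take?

15

The intervention breaks the incoming arrows to Retries: Retries = |Queue - Traffic| no longer applies, and Retries = 1.
Queue = -3·Traffic - 3  [with Traffic=-2]  = 3
Jitter = -2·Retries + Traffic - 4  [with Retries=1, Traffic=-2]  = -8
Goodput = -Jitter + 3·Queue - 2  [with Jitter=-8, Queue=3]  = 15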